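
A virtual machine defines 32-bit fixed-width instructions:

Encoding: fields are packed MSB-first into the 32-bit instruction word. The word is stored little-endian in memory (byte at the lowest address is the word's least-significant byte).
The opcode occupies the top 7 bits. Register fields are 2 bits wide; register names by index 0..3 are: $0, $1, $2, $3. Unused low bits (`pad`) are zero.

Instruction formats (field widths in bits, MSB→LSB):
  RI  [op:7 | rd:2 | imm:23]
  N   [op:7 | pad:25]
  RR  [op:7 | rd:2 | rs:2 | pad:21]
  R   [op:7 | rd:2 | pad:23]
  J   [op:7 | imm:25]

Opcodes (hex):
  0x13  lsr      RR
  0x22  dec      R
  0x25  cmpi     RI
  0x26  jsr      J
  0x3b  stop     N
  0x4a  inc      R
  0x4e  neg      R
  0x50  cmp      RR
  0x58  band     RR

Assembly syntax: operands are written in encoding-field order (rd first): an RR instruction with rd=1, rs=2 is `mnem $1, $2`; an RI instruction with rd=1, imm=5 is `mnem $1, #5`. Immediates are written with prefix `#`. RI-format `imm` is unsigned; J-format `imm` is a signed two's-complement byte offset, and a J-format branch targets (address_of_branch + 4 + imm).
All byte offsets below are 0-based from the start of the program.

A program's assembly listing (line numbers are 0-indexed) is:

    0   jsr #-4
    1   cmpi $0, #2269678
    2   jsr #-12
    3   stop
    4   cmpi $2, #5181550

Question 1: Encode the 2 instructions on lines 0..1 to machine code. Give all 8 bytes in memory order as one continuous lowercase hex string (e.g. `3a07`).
fcffff4deea1224a

0. jsr fields op=0x26:7|imm=-4:25 → word 4dfffffch → fc ff ff 4d
1. cmpi fields op=0x25:7|rd=0:2|imm=2269678:23 → word 4a22a1eeh → ee a1 22 4a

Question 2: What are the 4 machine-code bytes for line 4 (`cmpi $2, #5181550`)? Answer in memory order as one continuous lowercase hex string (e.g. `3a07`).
line 4 (cmpi): pack op=0x25:7|rd=2:2|imm=5181550:23 = 0x4b4f106e; little→ 6e 10 4f 4b

6e104f4b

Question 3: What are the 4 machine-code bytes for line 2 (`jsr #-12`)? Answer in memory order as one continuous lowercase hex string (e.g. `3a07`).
f4ffff4d

2. jsr fields op=0x26:7|imm=-12:25 → word 4dfffff4h → f4 ff ff 4d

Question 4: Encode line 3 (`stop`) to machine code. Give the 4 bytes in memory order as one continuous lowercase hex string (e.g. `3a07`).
3. stop fields op=0x3b:7|pad=0:25 → word 76000000h → 00 00 00 76

00000076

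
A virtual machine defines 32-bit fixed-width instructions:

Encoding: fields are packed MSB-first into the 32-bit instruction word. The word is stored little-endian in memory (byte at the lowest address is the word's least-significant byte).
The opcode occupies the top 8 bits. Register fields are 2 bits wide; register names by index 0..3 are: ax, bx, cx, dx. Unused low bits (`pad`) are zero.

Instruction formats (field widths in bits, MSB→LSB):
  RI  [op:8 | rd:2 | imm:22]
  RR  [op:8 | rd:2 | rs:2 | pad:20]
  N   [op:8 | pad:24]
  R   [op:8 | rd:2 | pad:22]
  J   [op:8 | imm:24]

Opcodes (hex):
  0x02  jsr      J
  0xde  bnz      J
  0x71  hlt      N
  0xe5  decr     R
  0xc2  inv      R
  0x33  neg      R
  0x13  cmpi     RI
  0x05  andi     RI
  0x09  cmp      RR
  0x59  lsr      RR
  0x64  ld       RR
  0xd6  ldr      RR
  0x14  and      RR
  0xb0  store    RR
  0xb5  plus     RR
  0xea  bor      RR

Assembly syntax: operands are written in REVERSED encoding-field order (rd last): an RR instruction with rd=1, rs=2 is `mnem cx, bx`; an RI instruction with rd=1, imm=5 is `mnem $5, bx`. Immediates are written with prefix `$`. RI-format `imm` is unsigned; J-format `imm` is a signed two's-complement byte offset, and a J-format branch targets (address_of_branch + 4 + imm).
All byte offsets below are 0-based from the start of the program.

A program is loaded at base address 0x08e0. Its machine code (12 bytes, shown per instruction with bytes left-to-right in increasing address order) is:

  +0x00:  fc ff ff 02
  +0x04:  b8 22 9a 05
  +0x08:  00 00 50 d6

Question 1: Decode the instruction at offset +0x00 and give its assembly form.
jsr $-4

off 0x00: read fc ff ff 02 as little → 0x02fffffc
  opcode bits[31:24]=0x2: jsr/J
  imm: (w>>0)&0xffffff=0xfffffc (s24→-4) → $-4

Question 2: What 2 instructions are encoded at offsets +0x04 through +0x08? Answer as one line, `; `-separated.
andi $1712824, cx; ldr bx, bx

[04] b8 22 9a 05 → 0x059a22b8
  top 8b → 0x5 → andi [RI]
  rd: (w>>22)&0x3=0x2 → cx
  imm: (w>>0)&0x3fffff=0x1a22b8 → $1712824
[08] 00 00 50 d6 → 0xd6500000
  top 8b → 0xd6 → ldr [RR]
  rd: (w>>22)&0x3=0x1 → bx
  rs: (w>>20)&0x3=0x1 → bx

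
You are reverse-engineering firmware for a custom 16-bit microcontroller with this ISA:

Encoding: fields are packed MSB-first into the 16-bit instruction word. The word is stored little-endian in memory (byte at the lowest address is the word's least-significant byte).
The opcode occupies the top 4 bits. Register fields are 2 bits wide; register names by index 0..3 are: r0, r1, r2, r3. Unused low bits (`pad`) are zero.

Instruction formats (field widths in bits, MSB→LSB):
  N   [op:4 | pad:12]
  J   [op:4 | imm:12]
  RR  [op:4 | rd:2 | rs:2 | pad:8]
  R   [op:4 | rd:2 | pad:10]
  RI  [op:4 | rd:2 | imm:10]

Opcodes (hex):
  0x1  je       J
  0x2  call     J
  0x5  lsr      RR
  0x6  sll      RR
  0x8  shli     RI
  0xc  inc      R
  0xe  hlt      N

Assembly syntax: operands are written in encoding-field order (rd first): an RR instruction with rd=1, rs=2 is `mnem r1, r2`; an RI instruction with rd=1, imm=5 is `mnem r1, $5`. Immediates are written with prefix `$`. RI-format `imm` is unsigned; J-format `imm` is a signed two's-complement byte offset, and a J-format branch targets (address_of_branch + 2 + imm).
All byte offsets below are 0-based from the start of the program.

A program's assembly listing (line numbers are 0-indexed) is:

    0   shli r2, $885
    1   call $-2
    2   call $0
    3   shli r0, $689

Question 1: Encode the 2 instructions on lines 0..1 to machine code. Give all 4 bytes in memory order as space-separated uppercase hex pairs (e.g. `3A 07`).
L0: shli op=0x8:4|rd=2:2|imm=885:10 ⇒ 0x8b75 ⇒ little 75 8b
L1: call op=0x2:4|imm=-2:12 ⇒ 0x2ffe ⇒ little fe 2f

75 8B FE 2F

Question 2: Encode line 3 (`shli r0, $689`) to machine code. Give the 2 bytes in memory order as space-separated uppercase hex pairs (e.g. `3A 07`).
B1 82

line 3 (shli): pack op=0x8:4|rd=0:2|imm=689:10 = 0x82b1; little→ b1 82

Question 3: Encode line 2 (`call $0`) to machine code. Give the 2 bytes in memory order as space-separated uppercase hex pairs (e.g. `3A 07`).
00 20

L2: call op=0x2:4|imm=0:12 ⇒ 0x2000 ⇒ little 00 20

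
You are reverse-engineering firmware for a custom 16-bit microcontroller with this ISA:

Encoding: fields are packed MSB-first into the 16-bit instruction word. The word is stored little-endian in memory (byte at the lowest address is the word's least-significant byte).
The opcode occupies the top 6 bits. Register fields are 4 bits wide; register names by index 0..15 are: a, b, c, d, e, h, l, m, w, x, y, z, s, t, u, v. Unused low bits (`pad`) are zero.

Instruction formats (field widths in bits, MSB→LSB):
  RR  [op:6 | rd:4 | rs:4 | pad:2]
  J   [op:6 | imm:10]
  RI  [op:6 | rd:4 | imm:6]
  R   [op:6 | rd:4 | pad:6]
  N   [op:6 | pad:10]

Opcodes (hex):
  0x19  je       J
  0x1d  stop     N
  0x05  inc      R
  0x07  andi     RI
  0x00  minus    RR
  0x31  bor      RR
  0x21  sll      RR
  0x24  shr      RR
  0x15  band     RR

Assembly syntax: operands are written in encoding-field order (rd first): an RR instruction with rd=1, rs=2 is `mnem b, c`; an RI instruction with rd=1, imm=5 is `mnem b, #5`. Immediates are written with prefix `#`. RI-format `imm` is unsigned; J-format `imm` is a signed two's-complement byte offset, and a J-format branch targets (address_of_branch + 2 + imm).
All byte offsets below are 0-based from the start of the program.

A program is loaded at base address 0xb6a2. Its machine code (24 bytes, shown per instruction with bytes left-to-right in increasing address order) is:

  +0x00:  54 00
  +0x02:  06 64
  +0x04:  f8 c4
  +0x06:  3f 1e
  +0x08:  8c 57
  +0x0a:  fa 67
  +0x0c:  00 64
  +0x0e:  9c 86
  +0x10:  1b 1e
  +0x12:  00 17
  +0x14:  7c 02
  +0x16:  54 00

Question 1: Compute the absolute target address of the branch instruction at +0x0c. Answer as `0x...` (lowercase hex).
0xb6b0

+0x0c: 00 64 ⇒ word 0x6400 (little)
  opcode bits[15:10]=0x19: je/J
  imm: (w>>0)&0x3ff=0x0 → #0
  target = base 0xb6a2 + off 0x0c + 2 + imm 0 = 0xb6b0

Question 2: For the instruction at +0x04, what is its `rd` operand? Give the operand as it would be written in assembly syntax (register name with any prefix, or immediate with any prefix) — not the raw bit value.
d

[04] f8 c4 → 0xc4f8
  op=0xc4f8>>10=0x31 ⇒ bor (RR)
  [9:6] rd=3 = d
  [5:2] rs=14 = u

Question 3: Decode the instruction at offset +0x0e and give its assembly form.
sll y, m

+0x0e: 9c 86 ⇒ word 0x869c (little)
  op=0x869c>>10=0x21 ⇒ sll (RR)
  rd: (w>>6)&0xf=0xa → y
  rs: (w>>2)&0xf=0x7 → m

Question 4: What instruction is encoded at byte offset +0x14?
off 0x14: read 7c 02 as little → 0x027c
  opcode bits[15:10]=0x0: minus/RR
  rd: (w>>6)&0xf=0x9 → x
  rs: (w>>2)&0xf=0xf → v

minus x, v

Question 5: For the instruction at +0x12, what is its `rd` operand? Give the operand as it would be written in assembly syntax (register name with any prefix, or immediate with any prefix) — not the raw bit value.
s

[12] 00 17 → 0x1700
  opcode bits[15:10]=0x5: inc/R
  rd: (w>>6)&0xf=0xc → s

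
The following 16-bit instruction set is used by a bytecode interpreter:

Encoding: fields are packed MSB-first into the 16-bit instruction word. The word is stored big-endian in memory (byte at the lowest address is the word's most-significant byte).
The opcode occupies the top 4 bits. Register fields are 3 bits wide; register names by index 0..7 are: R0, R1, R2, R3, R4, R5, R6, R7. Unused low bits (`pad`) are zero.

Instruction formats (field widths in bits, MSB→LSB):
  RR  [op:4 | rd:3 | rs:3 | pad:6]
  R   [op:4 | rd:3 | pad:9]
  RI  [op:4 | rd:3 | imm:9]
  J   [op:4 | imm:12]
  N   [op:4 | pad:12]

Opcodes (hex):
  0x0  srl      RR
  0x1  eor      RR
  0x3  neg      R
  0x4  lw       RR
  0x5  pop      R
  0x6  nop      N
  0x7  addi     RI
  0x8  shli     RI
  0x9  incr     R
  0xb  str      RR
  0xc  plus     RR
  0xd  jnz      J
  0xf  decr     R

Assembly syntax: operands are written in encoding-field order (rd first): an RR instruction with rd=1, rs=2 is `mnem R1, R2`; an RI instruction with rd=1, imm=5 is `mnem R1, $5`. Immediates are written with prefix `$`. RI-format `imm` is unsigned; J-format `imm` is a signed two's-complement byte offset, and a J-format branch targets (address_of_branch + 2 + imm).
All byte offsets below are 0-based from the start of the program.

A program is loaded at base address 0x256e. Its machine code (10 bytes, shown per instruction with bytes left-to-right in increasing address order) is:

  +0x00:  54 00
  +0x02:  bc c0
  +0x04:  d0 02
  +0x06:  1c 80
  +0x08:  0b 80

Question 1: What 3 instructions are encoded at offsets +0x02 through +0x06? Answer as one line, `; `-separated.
str R6, R3; jnz $2; eor R6, R2

off 0x02: read bc c0 as big → 0xbcc0
  op=0xbcc0>>12=0xb ⇒ str (RR)
  [11:9] rd=6 = R6
  [8:6] rs=3 = R3
off 0x04: read d0 02 as big → 0xd002
  op=0xd002>>12=0xd ⇒ jnz (J)
  [11:0] imm=2 = $2
off 0x06: read 1c 80 as big → 0x1c80
  op=0x1c80>>12=0x1 ⇒ eor (RR)
  [11:9] rd=6 = R6
  [8:6] rs=2 = R2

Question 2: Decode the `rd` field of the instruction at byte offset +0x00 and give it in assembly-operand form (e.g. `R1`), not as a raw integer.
+0x00: 54 00 ⇒ word 0x5400 (big)
  op=0x5400>>12=0x5 ⇒ pop (R)
  [11:9] rd=2 = R2

R2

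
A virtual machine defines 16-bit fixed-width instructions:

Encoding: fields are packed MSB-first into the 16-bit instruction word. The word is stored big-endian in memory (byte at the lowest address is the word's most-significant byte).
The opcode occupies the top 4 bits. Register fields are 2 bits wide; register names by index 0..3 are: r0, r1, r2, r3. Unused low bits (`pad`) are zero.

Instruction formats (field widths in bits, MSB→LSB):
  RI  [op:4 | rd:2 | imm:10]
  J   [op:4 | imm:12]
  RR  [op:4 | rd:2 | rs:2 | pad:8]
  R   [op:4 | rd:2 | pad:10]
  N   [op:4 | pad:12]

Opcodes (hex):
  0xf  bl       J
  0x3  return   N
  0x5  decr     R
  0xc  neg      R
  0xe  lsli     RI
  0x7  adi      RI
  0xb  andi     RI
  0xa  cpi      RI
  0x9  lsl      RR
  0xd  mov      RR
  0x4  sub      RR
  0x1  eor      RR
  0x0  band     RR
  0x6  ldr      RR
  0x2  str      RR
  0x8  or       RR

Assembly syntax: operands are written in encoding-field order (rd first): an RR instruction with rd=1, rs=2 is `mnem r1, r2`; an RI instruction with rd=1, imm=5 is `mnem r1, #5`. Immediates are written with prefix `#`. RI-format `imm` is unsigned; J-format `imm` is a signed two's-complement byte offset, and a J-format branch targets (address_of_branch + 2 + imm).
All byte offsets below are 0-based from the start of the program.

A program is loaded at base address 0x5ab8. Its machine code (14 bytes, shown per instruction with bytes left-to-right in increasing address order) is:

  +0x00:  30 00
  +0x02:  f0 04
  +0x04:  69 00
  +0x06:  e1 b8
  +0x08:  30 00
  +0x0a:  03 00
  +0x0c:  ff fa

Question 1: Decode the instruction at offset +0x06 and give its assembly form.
lsli r0, #440

@+06  big-endian(e1 b8) = 0xe1b8
  op=0xe1b8>>12=0xe ⇒ lsli (RI)
  rd@[11:10]=0x0 ⇒ r0
  imm@[9:0]=0x1b8 ⇒ #440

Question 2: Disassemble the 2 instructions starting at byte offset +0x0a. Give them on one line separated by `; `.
[0a] 03 00 → 0x0300
  op=0x0300>>12=0x0 ⇒ band (RR)
  rd: (w>>10)&0x3=0x0 → r0
  rs: (w>>8)&0x3=0x3 → r3
[0c] ff fa → 0xfffa
  op=0xfffa>>12=0xf ⇒ bl (J)
  imm: (w>>0)&0xfff=0xffa (s12→-6) → #-6

band r0, r3; bl #-6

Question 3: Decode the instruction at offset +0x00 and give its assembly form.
return

off 0x00: read 30 00 as big → 0x3000
  op=0x3000>>12=0x3 ⇒ return (N)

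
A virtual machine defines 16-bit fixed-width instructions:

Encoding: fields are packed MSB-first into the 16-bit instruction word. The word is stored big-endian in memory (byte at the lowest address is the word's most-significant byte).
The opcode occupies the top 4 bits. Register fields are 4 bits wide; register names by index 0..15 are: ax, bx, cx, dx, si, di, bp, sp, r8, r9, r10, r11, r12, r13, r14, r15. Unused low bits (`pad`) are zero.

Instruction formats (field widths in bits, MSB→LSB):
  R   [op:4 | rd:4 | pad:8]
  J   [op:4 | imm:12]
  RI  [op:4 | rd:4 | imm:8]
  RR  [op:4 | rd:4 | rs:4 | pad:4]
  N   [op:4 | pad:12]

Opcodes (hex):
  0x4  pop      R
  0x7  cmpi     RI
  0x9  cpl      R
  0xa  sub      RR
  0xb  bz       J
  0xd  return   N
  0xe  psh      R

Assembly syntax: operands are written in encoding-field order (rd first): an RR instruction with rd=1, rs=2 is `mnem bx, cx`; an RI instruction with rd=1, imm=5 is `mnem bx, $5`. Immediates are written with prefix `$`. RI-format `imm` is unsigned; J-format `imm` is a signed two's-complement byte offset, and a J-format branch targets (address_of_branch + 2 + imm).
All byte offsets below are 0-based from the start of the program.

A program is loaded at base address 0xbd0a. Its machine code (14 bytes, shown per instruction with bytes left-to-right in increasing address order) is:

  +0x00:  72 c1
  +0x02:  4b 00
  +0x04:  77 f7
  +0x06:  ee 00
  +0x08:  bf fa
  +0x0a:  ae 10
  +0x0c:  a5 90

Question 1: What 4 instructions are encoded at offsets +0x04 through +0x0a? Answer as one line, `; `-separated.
cmpi sp, $247; psh r14; bz $-6; sub r14, bx

+0x04: 77 f7 ⇒ word 0x77f7 (big)
  top 4b → 0x7 → cmpi [RI]
  rd: (w>>8)&0xf=0x7 → sp
  imm: (w>>0)&0xff=0xf7 → $247
+0x06: ee 00 ⇒ word 0xee00 (big)
  top 4b → 0xe → psh [R]
  rd: (w>>8)&0xf=0xe → r14
+0x08: bf fa ⇒ word 0xbffa (big)
  top 4b → 0xb → bz [J]
  imm: (w>>0)&0xfff=0xffa (s12→-6) → $-6
+0x0a: ae 10 ⇒ word 0xae10 (big)
  top 4b → 0xa → sub [RR]
  rd: (w>>8)&0xf=0xe → r14
  rs: (w>>4)&0xf=0x1 → bx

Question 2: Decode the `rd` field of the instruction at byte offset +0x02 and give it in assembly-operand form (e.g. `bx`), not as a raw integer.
off 0x02: read 4b 00 as big → 0x4b00
  opcode bits[15:12]=0x4: pop/R
  rd: (w>>8)&0xf=0xb → r11

r11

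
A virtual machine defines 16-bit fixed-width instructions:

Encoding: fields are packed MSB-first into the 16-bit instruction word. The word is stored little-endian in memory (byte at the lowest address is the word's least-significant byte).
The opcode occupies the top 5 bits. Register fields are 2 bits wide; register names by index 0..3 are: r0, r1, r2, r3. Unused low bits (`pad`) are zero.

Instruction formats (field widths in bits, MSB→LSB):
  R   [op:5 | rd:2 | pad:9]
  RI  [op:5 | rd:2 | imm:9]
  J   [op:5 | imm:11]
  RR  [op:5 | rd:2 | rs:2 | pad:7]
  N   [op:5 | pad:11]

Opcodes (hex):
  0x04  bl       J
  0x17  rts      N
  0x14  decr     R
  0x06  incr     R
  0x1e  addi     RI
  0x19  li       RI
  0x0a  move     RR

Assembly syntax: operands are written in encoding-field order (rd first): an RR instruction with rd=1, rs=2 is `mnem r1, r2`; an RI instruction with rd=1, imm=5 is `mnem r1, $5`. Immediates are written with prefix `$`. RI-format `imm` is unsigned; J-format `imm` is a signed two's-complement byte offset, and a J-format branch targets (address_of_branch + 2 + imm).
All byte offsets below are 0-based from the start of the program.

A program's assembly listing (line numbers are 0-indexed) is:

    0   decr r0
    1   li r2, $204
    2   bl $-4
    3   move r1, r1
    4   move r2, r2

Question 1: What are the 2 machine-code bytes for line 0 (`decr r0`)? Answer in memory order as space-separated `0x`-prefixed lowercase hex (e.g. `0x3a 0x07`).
0x00 0xa0

L0: decr op=0x14:5|rd=0:2|pad=0:9 ⇒ 0xa000 ⇒ little 00 a0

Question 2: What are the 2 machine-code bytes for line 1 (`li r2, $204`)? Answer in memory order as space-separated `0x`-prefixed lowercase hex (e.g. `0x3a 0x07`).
0xcc 0xcc

line 1 (li): pack op=0x19:5|rd=2:2|imm=204:9 = 0xcccc; little→ cc cc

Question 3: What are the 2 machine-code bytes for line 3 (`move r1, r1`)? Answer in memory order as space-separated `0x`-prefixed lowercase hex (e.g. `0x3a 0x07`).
L3: move op=0xa:5|rd=1:2|rs=1:2|pad=0:7 ⇒ 0x5280 ⇒ little 80 52

0x80 0x52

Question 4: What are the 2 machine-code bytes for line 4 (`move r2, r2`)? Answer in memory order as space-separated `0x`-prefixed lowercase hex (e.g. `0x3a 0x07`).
L4: move op=0xa:5|rd=2:2|rs=2:2|pad=0:7 ⇒ 0x5500 ⇒ little 00 55

0x00 0x55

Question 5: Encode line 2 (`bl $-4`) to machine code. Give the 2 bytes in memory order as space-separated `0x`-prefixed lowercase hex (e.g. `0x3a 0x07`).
L2: bl op=0x4:5|imm=-4:11 ⇒ 0x27fc ⇒ little fc 27

0xfc 0x27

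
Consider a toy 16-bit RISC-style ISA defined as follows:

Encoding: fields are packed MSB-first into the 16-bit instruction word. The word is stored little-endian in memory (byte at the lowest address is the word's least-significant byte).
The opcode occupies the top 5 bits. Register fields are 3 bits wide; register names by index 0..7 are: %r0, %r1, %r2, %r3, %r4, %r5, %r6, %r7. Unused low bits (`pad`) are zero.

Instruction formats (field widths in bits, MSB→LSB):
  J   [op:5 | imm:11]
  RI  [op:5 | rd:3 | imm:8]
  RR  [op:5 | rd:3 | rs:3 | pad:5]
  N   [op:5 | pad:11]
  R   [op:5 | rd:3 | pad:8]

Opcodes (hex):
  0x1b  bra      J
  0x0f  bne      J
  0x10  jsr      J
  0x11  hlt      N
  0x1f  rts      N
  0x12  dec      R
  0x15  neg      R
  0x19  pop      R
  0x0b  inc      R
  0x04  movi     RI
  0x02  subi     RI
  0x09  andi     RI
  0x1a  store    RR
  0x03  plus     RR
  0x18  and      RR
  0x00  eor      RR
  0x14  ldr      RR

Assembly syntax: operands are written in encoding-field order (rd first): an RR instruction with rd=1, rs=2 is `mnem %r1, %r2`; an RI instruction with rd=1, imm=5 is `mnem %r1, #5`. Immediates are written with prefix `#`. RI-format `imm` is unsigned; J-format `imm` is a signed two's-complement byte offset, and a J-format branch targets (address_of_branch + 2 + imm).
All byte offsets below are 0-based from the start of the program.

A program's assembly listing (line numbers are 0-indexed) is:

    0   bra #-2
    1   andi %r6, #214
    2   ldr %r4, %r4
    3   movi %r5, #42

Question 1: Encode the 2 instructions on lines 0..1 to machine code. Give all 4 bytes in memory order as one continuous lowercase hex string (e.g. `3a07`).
fedfd64e

line 0 (bra): pack op=0x1b:5|imm=-2:11 = 0xdffe; little→ fe df
line 1 (andi): pack op=0x9:5|rd=6:3|imm=214:8 = 0x4ed6; little→ d6 4e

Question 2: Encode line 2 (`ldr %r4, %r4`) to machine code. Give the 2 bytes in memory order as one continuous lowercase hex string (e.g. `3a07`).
80a4

line 2 (ldr): pack op=0x14:5|rd=4:3|rs=4:3|pad=0:5 = 0xa480; little→ 80 a4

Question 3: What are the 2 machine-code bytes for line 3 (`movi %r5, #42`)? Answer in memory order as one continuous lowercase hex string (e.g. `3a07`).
2a25

L3: movi op=0x4:5|rd=5:3|imm=42:8 ⇒ 0x252a ⇒ little 2a 25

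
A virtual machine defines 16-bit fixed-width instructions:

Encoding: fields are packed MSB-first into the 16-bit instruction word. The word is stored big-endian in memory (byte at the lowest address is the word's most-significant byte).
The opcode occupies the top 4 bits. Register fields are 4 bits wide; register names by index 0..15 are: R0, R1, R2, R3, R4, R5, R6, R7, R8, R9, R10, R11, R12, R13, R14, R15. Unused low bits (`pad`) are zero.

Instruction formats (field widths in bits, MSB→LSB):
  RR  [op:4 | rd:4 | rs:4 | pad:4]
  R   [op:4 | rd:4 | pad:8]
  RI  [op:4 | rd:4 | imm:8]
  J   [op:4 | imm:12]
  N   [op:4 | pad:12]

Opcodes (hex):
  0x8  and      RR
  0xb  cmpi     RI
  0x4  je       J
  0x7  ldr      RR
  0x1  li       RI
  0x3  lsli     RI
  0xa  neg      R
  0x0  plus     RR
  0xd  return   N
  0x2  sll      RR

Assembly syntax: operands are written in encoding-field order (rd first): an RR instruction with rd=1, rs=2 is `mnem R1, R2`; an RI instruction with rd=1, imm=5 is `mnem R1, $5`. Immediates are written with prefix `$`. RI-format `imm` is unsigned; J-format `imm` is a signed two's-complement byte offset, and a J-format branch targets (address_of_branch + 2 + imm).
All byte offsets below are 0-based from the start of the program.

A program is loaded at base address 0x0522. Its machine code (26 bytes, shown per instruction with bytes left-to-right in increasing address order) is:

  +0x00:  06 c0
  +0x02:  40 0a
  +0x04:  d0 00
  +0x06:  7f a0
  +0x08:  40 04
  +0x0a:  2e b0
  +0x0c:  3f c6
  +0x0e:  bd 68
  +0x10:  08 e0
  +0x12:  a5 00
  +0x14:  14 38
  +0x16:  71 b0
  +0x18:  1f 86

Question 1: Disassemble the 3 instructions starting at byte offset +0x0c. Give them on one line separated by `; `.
lsli R15, $198; cmpi R13, $104; plus R8, R14

+0x0c: 3f c6 ⇒ word 0x3fc6 (big)
  opcode bits[15:12]=0x3: lsli/RI
  [11:8] rd=15 = R15
  [7:0] imm=198 = $198
+0x0e: bd 68 ⇒ word 0xbd68 (big)
  opcode bits[15:12]=0xb: cmpi/RI
  [11:8] rd=13 = R13
  [7:0] imm=104 = $104
+0x10: 08 e0 ⇒ word 0x08e0 (big)
  opcode bits[15:12]=0x0: plus/RR
  [11:8] rd=8 = R8
  [7:4] rs=14 = R14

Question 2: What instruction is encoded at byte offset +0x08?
je $4

+0x08: 40 04 ⇒ word 0x4004 (big)
  op=0x4004>>12=0x4 ⇒ je (J)
  [11:0] imm=4 = $4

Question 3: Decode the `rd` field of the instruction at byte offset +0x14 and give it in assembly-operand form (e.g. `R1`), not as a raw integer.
R4

+0x14: 14 38 ⇒ word 0x1438 (big)
  top 4b → 0x1 → li [RI]
  [11:8] rd=4 = R4
  [7:0] imm=56 = $56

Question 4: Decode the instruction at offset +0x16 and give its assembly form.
+0x16: 71 b0 ⇒ word 0x71b0 (big)
  op=0x71b0>>12=0x7 ⇒ ldr (RR)
  rd@[11:8]=0x1 ⇒ R1
  rs@[7:4]=0xb ⇒ R11

ldr R1, R11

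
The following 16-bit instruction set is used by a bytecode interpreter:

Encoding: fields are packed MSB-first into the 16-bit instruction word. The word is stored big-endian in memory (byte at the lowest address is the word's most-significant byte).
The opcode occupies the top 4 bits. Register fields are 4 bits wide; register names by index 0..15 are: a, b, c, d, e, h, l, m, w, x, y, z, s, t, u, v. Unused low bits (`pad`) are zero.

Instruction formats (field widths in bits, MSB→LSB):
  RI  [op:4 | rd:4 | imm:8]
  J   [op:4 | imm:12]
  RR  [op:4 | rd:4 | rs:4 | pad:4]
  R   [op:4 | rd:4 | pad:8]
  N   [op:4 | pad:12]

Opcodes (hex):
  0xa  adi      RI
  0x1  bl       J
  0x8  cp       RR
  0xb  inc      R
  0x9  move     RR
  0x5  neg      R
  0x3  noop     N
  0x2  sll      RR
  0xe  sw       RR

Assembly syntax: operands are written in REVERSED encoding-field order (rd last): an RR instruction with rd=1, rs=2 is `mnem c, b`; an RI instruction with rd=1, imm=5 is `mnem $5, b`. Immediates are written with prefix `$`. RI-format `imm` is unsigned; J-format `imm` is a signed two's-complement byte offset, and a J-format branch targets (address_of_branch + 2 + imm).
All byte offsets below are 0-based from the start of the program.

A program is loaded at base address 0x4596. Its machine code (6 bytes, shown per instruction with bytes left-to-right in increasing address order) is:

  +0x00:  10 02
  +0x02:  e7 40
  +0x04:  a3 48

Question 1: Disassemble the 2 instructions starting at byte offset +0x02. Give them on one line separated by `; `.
sw e, m; adi $72, d

@+02  big-endian(e7 40) = 0xe740
  op=0xe740>>12=0xe ⇒ sw (RR)
  rd@[11:8]=0x7 ⇒ m
  rs@[7:4]=0x4 ⇒ e
@+04  big-endian(a3 48) = 0xa348
  op=0xa348>>12=0xa ⇒ adi (RI)
  rd@[11:8]=0x3 ⇒ d
  imm@[7:0]=0x48 ⇒ $72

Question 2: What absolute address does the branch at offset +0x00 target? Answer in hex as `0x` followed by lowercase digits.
0x459a

+0x00: 10 02 ⇒ word 0x1002 (big)
  opcode bits[15:12]=0x1: bl/J
  imm: (w>>0)&0xfff=0x2 → $2
  target = base 0x4596 + off 0x00 + 2 + imm 2 = 0x459a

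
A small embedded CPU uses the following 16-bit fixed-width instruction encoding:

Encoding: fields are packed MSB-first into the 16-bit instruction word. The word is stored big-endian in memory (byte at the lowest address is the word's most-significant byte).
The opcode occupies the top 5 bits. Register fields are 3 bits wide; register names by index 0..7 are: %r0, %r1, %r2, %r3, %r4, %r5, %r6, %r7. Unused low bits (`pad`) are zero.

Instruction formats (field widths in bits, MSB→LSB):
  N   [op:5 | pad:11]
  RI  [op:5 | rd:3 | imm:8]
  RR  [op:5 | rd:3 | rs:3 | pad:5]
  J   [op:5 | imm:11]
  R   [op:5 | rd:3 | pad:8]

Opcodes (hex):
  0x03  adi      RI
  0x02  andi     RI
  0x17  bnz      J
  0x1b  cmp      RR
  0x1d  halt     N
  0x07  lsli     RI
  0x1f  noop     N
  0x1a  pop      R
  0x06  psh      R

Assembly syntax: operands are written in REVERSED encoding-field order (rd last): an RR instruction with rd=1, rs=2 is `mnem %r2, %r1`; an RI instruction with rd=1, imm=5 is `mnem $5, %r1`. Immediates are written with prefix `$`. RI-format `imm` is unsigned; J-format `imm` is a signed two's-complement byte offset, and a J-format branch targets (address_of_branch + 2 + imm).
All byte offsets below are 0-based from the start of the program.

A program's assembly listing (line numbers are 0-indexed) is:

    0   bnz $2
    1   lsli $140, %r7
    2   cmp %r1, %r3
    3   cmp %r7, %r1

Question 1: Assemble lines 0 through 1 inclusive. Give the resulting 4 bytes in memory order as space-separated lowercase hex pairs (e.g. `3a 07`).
line 0 (bnz): pack op=0x17:5|imm=2:11 = 0xb802; big→ b8 02
line 1 (lsli): pack op=0x7:5|rd=7:3|imm=140:8 = 0x3f8c; big→ 3f 8c

b8 02 3f 8c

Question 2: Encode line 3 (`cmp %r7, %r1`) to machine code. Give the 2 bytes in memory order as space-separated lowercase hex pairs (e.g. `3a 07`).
L3: cmp op=0x1b:5|rd=1:3|rs=7:3|pad=0:5 ⇒ 0xd9e0 ⇒ big d9 e0

d9 e0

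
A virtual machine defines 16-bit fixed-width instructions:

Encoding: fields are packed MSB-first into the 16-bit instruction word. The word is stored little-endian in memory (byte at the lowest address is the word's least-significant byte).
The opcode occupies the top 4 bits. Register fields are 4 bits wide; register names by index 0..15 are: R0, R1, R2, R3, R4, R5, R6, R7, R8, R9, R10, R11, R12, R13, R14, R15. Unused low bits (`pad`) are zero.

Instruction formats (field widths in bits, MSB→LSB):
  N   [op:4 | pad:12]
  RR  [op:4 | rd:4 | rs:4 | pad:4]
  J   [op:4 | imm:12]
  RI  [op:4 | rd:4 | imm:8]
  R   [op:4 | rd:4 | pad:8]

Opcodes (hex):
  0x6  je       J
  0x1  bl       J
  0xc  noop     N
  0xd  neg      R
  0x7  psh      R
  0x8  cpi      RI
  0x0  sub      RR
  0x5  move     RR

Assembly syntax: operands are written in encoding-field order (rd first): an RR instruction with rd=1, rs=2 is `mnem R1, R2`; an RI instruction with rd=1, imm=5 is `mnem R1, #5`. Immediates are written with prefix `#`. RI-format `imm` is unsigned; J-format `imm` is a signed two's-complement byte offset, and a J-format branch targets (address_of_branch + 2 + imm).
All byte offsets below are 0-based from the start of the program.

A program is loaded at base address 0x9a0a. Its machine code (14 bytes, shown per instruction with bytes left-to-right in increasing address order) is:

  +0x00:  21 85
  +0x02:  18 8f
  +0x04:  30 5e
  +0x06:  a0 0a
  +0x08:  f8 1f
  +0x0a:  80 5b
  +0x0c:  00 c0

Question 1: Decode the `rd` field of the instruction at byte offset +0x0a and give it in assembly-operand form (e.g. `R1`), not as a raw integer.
R11

@+0a  little-endian(80 5b) = 0x5b80
  top 4b → 0x5 → move [RR]
  rd@[11:8]=0xb ⇒ R11
  rs@[7:4]=0x8 ⇒ R8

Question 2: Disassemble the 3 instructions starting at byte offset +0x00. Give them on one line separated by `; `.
@+00  little-endian(21 85) = 0x8521
  opcode bits[15:12]=0x8: cpi/RI
  rd: (w>>8)&0xf=0x5 → R5
  imm: (w>>0)&0xff=0x21 → #33
@+02  little-endian(18 8f) = 0x8f18
  opcode bits[15:12]=0x8: cpi/RI
  rd: (w>>8)&0xf=0xf → R15
  imm: (w>>0)&0xff=0x18 → #24
@+04  little-endian(30 5e) = 0x5e30
  opcode bits[15:12]=0x5: move/RR
  rd: (w>>8)&0xf=0xe → R14
  rs: (w>>4)&0xf=0x3 → R3

cpi R5, #33; cpi R15, #24; move R14, R3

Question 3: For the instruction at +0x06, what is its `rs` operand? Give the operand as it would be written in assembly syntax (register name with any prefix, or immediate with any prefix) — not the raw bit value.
@+06  little-endian(a0 0a) = 0x0aa0
  top 4b → 0x0 → sub [RR]
  [11:8] rd=10 = R10
  [7:4] rs=10 = R10

R10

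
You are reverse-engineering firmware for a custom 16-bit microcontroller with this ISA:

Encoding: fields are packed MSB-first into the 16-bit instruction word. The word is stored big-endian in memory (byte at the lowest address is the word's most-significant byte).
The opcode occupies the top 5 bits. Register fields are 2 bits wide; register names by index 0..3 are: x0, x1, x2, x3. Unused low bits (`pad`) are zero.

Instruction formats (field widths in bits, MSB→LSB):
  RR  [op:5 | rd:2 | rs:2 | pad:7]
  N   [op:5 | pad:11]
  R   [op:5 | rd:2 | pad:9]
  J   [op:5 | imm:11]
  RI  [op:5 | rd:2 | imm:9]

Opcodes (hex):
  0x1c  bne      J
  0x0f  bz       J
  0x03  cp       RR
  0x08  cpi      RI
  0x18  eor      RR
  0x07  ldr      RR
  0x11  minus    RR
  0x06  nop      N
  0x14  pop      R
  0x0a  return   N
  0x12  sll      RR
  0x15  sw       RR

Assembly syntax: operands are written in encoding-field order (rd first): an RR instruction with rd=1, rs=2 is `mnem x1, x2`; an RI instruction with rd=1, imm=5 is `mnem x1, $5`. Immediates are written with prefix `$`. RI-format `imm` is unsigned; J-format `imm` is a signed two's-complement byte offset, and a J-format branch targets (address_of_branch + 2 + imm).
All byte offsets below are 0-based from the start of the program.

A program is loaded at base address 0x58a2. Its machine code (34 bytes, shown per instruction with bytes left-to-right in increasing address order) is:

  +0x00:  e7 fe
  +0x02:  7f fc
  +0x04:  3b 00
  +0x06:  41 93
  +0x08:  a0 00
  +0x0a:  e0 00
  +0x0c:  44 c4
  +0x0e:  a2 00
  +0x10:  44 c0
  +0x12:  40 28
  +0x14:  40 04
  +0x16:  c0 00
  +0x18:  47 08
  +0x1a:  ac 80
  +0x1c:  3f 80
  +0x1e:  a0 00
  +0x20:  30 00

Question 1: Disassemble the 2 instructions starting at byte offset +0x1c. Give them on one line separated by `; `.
ldr x3, x3; pop x0

+0x1c: 3f 80 ⇒ word 0x3f80 (big)
  opcode bits[15:11]=0x7: ldr/RR
  rd@[10:9]=0x3 ⇒ x3
  rs@[8:7]=0x3 ⇒ x3
+0x1e: a0 00 ⇒ word 0xa000 (big)
  opcode bits[15:11]=0x14: pop/R
  rd@[10:9]=0x0 ⇒ x0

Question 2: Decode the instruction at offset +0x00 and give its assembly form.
bne $-2

[00] e7 fe → 0xe7fe
  op=0xe7fe>>11=0x1c ⇒ bne (J)
  imm: (w>>0)&0x7ff=0x7fe (s11→-2) → $-2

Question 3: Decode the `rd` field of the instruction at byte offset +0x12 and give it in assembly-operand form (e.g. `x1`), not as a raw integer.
x0

[12] 40 28 → 0x4028
  opcode bits[15:11]=0x8: cpi/RI
  rd: (w>>9)&0x3=0x0 → x0
  imm: (w>>0)&0x1ff=0x28 → $40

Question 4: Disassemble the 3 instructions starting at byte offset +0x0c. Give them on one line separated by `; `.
+0x0c: 44 c4 ⇒ word 0x44c4 (big)
  op=0x44c4>>11=0x8 ⇒ cpi (RI)
  [10:9] rd=2 = x2
  [8:0] imm=196 = $196
+0x0e: a2 00 ⇒ word 0xa200 (big)
  op=0xa200>>11=0x14 ⇒ pop (R)
  [10:9] rd=1 = x1
+0x10: 44 c0 ⇒ word 0x44c0 (big)
  op=0x44c0>>11=0x8 ⇒ cpi (RI)
  [10:9] rd=2 = x2
  [8:0] imm=192 = $192

cpi x2, $196; pop x1; cpi x2, $192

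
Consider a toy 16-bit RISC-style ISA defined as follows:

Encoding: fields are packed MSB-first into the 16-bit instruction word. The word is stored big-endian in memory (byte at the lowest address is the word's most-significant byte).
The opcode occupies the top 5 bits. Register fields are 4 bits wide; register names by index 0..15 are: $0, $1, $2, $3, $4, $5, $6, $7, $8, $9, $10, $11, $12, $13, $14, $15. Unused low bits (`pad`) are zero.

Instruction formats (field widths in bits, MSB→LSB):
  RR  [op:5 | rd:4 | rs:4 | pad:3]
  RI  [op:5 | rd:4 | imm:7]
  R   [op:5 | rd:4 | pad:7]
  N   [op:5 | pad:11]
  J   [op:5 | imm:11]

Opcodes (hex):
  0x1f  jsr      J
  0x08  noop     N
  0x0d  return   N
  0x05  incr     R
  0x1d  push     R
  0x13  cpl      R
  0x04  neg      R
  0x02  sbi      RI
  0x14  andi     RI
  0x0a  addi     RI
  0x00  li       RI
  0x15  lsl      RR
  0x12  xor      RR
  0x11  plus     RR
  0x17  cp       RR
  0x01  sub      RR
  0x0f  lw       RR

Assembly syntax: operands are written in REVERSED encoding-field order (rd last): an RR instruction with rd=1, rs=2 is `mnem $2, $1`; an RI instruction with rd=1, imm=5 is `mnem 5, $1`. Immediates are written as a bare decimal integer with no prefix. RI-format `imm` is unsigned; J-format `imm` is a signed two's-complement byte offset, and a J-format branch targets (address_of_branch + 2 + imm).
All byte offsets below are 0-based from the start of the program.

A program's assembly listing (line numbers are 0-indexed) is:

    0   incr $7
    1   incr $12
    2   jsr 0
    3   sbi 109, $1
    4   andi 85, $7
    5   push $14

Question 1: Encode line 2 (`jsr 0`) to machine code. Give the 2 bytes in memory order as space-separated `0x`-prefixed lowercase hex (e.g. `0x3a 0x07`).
0xf8 0x00

L2: jsr op=0x1f:5|imm=0:11 ⇒ 0xf800 ⇒ big f8 00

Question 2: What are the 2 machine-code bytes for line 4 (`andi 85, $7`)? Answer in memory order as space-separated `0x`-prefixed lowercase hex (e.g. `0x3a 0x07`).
L4: andi op=0x14:5|rd=7:4|imm=85:7 ⇒ 0xa3d5 ⇒ big a3 d5

0xa3 0xd5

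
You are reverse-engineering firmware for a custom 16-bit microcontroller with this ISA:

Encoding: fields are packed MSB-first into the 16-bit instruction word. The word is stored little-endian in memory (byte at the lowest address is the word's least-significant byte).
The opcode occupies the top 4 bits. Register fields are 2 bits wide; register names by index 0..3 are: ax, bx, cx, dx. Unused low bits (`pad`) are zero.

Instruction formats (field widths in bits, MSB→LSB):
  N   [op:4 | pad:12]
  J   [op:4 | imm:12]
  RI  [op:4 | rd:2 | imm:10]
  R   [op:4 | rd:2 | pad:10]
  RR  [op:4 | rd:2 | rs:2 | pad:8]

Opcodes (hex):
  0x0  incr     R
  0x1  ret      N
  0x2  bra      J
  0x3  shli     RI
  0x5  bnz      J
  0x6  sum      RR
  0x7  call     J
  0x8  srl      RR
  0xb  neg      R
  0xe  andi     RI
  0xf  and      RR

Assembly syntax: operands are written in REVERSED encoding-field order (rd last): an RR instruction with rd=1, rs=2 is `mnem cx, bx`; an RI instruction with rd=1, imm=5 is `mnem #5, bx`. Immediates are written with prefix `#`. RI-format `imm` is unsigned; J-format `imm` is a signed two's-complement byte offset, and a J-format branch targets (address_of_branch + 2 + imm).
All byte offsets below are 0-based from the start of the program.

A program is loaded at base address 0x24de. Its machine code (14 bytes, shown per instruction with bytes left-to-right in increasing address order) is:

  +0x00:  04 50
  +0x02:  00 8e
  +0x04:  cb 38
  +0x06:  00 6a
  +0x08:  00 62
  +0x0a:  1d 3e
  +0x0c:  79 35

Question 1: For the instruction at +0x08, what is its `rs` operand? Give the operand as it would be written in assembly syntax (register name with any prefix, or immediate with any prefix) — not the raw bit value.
@+08  little-endian(00 62) = 0x6200
  op=0x6200>>12=0x6 ⇒ sum (RR)
  [11:10] rd=0 = ax
  [9:8] rs=2 = cx

cx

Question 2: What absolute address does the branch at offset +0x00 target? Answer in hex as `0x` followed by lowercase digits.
0x24e4

[00] 04 50 → 0x5004
  top 4b → 0x5 → bnz [J]
  imm: (w>>0)&0xfff=0x4 → #4
  target = base 0x24de + off 0x00 + 2 + imm 4 = 0x24e4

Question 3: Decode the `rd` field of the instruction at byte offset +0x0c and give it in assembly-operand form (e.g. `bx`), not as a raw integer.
bx

+0x0c: 79 35 ⇒ word 0x3579 (little)
  top 4b → 0x3 → shli [RI]
  rd@[11:10]=0x1 ⇒ bx
  imm@[9:0]=0x179 ⇒ #377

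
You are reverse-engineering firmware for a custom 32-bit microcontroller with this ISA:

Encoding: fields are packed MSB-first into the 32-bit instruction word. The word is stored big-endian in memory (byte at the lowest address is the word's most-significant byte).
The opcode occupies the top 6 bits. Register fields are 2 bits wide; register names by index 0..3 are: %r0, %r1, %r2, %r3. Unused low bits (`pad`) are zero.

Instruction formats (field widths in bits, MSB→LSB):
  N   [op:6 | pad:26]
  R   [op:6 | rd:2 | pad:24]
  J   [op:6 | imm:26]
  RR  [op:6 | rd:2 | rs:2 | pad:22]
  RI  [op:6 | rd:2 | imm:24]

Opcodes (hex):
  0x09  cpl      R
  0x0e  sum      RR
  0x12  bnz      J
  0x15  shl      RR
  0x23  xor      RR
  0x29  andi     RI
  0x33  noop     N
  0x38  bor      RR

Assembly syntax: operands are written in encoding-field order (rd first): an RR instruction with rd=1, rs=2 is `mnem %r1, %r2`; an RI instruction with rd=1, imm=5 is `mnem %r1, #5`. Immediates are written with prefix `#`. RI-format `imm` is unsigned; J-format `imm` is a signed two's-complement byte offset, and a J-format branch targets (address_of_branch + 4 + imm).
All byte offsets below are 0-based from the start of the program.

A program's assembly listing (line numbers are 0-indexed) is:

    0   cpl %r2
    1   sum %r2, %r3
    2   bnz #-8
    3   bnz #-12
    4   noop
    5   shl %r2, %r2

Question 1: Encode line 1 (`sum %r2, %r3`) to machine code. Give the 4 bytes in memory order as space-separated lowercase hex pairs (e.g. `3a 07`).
1. sum fields op=0xe:6|rd=2:2|rs=3:2|pad=0:22 → word 3ac00000h → 3a c0 00 00

3a c0 00 00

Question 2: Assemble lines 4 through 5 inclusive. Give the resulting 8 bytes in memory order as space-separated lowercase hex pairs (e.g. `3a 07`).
line 4 (noop): pack op=0x33:6|pad=0:26 = 0xcc000000; big→ cc 00 00 00
line 5 (shl): pack op=0x15:6|rd=2:2|rs=2:2|pad=0:22 = 0x56800000; big→ 56 80 00 00

cc 00 00 00 56 80 00 00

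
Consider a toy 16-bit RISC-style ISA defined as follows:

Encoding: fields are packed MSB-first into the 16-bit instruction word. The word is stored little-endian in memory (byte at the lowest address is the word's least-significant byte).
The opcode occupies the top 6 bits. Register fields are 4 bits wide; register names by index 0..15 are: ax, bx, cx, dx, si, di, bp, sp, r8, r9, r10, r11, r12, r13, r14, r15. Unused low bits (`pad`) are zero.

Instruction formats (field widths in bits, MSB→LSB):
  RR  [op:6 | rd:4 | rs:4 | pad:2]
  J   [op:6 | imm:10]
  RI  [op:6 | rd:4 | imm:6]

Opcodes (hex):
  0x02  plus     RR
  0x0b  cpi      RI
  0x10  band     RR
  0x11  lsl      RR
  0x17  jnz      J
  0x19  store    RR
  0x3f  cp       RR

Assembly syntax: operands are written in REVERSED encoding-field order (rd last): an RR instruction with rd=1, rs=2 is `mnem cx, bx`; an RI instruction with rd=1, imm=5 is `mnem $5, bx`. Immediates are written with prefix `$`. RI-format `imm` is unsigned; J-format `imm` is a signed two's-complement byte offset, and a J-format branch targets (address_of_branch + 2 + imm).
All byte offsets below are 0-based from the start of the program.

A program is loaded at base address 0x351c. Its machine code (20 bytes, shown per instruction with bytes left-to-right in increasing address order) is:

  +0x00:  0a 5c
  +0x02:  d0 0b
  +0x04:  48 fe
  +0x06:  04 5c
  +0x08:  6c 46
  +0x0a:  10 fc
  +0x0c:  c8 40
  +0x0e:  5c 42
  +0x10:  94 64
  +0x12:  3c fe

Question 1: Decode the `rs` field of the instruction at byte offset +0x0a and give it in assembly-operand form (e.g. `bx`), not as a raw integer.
si

@+0a  little-endian(10 fc) = 0xfc10
  opcode bits[15:10]=0x3f: cp/RR
  [9:6] rd=0 = ax
  [5:2] rs=4 = si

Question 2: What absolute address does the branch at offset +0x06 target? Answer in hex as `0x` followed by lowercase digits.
[06] 04 5c → 0x5c04
  op=0x5c04>>10=0x17 ⇒ jnz (J)
  imm@[9:0]=0x4 ⇒ $4
  target = base 0x351c + off 0x06 + 2 + imm 4 = 0x3528

0x3528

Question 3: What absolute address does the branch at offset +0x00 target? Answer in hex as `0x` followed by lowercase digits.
0x3528

[00] 0a 5c → 0x5c0a
  opcode bits[15:10]=0x17: jnz/J
  imm@[9:0]=0xa ⇒ $10
  target = base 0x351c + off 0x00 + 2 + imm 10 = 0x3528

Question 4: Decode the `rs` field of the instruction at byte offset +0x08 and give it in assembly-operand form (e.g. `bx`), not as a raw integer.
r11

@+08  little-endian(6c 46) = 0x466c
  op=0x466c>>10=0x11 ⇒ lsl (RR)
  rd: (w>>6)&0xf=0x9 → r9
  rs: (w>>2)&0xf=0xb → r11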